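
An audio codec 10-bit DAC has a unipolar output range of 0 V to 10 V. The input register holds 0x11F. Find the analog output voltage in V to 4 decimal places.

LSB = 10 V / 2^10 = 9.766 mV.
Code 0x11F = 287 decimal.
V_out = 0 + 287 × 0.00976562 V = 2.80273 V.

2.8027 V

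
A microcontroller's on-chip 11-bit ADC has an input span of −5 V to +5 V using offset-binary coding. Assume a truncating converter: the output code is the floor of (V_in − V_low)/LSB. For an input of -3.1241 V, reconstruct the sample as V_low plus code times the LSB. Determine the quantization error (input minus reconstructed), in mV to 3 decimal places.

LSB = 10/2^11 = 4.883 mV.
Scaled input = 384.1843 LSBs, so code = 384.
V_rec = (−5) + 384·0.00488281 = -3.125 V.
Difference: 0.0009 V → 0.900 mV.

0.900 mV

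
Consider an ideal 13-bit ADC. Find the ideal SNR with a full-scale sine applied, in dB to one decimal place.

80.0 dB

SNR ≈ 6.02·N + 1.76 dB = 6.02·13 + 1.76 = 80.02 dB.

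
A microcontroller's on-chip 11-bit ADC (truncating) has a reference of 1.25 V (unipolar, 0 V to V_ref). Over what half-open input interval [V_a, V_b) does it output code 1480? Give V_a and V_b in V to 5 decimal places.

LSB = 1.25/2^11 = 0.610 mV.
V_a = V_low + 1480·LSB = 0.90332 V; V_b = V_low + 1481·LSB = 0.903931 V.

[0.90332 V, 0.90393 V)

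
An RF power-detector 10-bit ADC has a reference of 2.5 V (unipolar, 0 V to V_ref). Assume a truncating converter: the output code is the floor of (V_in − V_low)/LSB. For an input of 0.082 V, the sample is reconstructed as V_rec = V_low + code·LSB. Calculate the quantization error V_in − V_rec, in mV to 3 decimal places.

LSB = 2.5/2^10 = 2.441 mV.
(V_in − V_low)/LSB = (0.082 − 0)/0.00244141 = 33.5872 → code 33 (floor).
Reconstructed: 0.080566406 V.
Error = 0.082 − 0.080566406 = 0.00143359 V = 1.434 mV.

1.434 mV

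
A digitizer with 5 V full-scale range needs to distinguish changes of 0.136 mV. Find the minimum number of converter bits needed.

16 bits

Number of steps required ≥ 5 V / 0.136 mV = 36764.71.
Need 2^N ≥ 36764.71; 2^15 = 32768, 2^16 = 65536.
Minimum N = 16.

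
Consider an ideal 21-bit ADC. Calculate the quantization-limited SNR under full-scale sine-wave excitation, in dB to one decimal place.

SNR ≈ 6.02·N + 1.76 dB = 6.02·21 + 1.76 = 128.18 dB.

128.2 dB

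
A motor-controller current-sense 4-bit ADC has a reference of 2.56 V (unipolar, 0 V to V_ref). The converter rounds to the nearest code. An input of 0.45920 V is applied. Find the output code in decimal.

code 3

With 16 levels over 2.56 V, one step is 160.000 mV.
(V_in − V_low)/LSB = (0.45920 − 0) / 0.16 = 2.870.
Round → code 3.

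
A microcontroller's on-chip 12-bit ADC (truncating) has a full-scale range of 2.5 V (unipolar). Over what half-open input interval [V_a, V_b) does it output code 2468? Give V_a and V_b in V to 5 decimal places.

[1.50635 V, 1.50696 V)

LSB = 2.5/2^12 = 0.610 mV.
V_a = V_low + 2468·LSB = 1.50635 V; V_b = V_low + 2469·LSB = 1.50696 V.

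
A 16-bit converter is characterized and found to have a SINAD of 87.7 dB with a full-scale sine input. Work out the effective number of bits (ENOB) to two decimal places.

14.28 bits

ENOB = (SINAD − 1.76) / 6.02 = (87.7 − 1.76)/6.02 = 14.276.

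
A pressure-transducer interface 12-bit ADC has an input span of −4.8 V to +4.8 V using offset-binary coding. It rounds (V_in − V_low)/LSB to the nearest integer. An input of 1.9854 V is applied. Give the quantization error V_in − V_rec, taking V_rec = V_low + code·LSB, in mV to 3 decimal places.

0.244 mV

One LSB is 9.6 V / 4096 = 2.344 mV.
(V_in − V_low)/LSB = (1.9854 − (−4.8))/0.00234375 = 2895.1040 → code 2895 (round).
Code 2895 maps back to (−4.8) + 2895×0.00234375 V = 1.9851562 V.
V_in − V_rec = 0.00024375 V = 0.244 mV.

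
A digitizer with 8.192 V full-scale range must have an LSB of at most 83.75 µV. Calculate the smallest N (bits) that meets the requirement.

Number of steps required ≥ 8.192 V / 83.75 µV = 97814.93.
Need 2^N ≥ 97814.93; 2^16 = 65536, 2^17 = 131072.
Minimum N = 17.

17 bits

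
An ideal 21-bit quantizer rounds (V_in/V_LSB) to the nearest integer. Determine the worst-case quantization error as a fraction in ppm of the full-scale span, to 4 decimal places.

Rounding → worst-case error = ½ LSB = V_FS/2^22, so 1e+06/4194304 = 0.238419 ppm of full scale.

0.2384 ppm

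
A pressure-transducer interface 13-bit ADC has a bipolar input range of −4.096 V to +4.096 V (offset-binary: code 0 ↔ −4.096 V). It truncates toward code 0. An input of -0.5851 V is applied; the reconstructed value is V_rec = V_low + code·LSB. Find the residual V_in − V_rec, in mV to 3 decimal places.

0.900 mV

LSB = 8.192/2^13 = 1.000 mV.
Scaled input = 3510.9000 LSBs, so code = 3510.
Code 3510 maps back to (−4.096) + 3510×0.001 V = -0.586 V.
V_in − V_rec = 0.0009 V = 0.900 mV.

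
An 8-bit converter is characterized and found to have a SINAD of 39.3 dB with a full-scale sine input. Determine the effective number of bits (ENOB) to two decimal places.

ENOB = (SINAD − 1.76) / 6.02 = (39.3 − 1.76)/6.02 = 6.236.

6.24 bits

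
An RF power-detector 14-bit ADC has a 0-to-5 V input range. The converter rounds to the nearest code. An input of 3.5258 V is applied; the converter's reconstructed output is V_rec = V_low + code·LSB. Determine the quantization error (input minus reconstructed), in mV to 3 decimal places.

One LSB is 5 V / 16384 = 305.18 µV.
Scaled input = 11553.3414 LSBs, so code = 11553.
Reconstructed: 3.5256958 V.
V_in − V_rec = 0.000104199 V = 0.104 mV.

0.104 mV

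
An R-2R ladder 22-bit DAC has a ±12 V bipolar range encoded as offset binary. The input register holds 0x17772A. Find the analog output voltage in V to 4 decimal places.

-3.2004 V

LSB = 24 V / 2^22 = 5.72 µV.
Code 0x17772A = 1537834 decimal.
V_out = (−12) + 1537834 × 5.72205e-06 V = -3.20044 V.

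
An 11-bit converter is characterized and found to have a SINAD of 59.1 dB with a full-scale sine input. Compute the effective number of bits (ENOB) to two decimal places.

ENOB = (SINAD − 1.76) / 6.02 = (59.1 − 1.76)/6.02 = 9.525.

9.52 bits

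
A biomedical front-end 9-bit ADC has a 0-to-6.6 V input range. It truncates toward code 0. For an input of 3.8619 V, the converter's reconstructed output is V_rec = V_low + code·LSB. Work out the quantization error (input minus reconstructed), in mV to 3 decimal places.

LSB = 6.6/2^9 = 12.891 mV.
Scaled input = 299.5898 LSBs, so code = 299.
V_rec = 0 + 299·0.0128906 = 3.8542969 V.
Error = 3.8619 − 3.8542969 = 0.00760312 V = 7.603 mV.

7.603 mV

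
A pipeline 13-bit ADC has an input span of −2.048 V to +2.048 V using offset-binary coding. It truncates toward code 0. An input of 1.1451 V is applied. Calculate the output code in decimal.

With 8192 levels over 4.096 V, one step is 0.500 mV.
(1.1451 − (−2.048)) / 0.0005 = 6386.200 LSBs.
So the output code is 6386.

code 6386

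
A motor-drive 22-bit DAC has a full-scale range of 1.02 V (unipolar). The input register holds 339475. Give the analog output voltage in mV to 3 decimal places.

82.556 mV

LSB = 1.02 V / 2^22 = 0.24 µV.
V_out = 0 + 339475 × 2.43187e-07 V = 0.0825559 V.
= 82.556 mV.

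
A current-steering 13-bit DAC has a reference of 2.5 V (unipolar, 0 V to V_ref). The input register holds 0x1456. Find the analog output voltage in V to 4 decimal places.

LSB = 2.5 V / 2^13 = 305.18 µV.
Code 0x1456 = 5206 decimal.
V_out = 0 + 5206 × 0.000305176 V = 1.58875 V.

1.5887 V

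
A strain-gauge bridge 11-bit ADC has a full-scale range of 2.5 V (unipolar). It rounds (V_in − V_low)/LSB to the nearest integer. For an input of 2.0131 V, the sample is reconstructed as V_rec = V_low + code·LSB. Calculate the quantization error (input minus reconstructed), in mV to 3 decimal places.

0.161 mV

LSB = 2.5/2^11 = 1.221 mV.
(2.0131 − 0)/0.0012207 = 1649.1315; round gives code 1649.
V_rec = 0 + 1649·0.0012207 = 2.0129395 V.
V_in − V_rec = 0.000160547 V = 0.161 mV.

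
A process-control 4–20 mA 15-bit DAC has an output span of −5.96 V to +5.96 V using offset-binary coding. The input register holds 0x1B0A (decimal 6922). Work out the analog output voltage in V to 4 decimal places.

-3.4420 V

LSB = 11.92 V / 2^15 = 363.77 µV.
Code 0x1B0A = 6922 decimal.
V_out = (−5.96) + 6922 × 0.00036377 V = -3.44199 V.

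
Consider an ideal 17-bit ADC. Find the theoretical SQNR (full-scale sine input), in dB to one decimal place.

104.1 dB

SNR ≈ 6.02·N + 1.76 dB = 6.02·17 + 1.76 = 104.10 dB.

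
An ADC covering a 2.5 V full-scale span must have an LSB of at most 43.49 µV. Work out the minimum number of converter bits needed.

16 bits

Number of steps required ≥ 2.5 V / 43.49 µV = 57484.48.
Need 2^N ≥ 57484.48; 2^15 = 32768, 2^16 = 65536.
Minimum N = 16.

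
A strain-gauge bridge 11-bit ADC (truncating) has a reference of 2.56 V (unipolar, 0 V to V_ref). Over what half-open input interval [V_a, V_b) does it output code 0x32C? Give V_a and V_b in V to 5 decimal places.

[1.01500 V, 1.01625 V)

LSB = 2.56/2^11 = 1.250 mV.
Code 0x32C = 812 decimal.
V_a = V_low + 812·LSB = 1.015 V; V_b = V_low + 813·LSB = 1.01625 V.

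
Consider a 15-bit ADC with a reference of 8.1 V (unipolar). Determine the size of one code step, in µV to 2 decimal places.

Full-scale span = 8.1 V.
LSB = 8.1 / 2^15 = 8.1 / 32768 = 0.000247192 V = 247.19 µV.

247.19 µV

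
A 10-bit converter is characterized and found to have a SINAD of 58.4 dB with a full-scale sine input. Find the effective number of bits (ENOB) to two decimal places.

ENOB = (SINAD − 1.76) / 6.02 = (58.4 − 1.76)/6.02 = 9.409.

9.41 bits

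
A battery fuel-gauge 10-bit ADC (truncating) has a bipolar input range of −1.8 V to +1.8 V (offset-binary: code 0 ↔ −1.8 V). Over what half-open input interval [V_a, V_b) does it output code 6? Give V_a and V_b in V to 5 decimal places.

[-1.77891 V, -1.77539 V)

LSB = 3.6/2^10 = 3.516 mV.
V_a = V_low + 6·LSB = -1.77891 V; V_b = V_low + 7·LSB = -1.77539 V.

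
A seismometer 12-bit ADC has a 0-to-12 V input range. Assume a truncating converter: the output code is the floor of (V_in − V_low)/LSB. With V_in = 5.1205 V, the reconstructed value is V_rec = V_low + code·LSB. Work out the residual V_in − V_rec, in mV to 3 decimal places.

2.336 mV

LSB = 12/2^12 = 2.930 mV.
Scaled input = 1747.7973 LSBs, so code = 1747.
Reconstructed: 5.1181641 V.
Difference: 0.00233594 V → 2.336 mV.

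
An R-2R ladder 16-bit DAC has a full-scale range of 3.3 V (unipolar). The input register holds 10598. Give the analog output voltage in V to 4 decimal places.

0.5337 V

LSB = 3.3 V / 2^16 = 50.35 µV.
V_out = 0 + 10598 × 5.0354e-05 V = 0.533652 V.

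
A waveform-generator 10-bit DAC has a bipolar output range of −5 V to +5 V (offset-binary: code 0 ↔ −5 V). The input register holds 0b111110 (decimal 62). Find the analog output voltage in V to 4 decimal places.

-4.3945 V

LSB = 10 V / 2^10 = 9.766 mV.
Code 0b111110 = 62 decimal.
V_out = (−5) + 62 × 0.00976562 V = -4.39453 V.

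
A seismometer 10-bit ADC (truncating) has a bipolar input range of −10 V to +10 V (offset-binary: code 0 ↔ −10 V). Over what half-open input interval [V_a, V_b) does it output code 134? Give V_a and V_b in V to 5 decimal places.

[-7.38281 V, -7.36328 V)

LSB = 20/2^10 = 19.531 mV.
V_a = V_low + 134·LSB = -7.38281 V; V_b = V_low + 135·LSB = -7.36328 V.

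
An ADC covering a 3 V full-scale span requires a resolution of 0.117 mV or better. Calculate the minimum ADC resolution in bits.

15 bits

Number of steps required ≥ 3 V / 0.117 mV = 25641.03.
Need 2^N ≥ 25641.03; 2^14 = 16384, 2^15 = 32768.
Minimum N = 15.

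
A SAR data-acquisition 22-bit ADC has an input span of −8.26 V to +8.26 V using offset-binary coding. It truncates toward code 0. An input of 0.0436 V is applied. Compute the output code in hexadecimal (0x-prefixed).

code 0x202B3D (decimal 2108221)

With 4194304 levels over 16.52 V, one step is 3.94 µV.
(V_in − V_low)/LSB = (0.0436 − (−8.26)) / 3.93867e-06 = 2108221.713.
⌊·⌋(2108221.713) = 2108221.
In hexadecimal (0x-prefixed): 0x202B3D.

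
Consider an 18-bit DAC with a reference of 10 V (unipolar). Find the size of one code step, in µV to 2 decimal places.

38.15 µV

Full-scale span = 10 V.
LSB = 10 / 2^18 = 10 / 262144 = 3.8147e-05 V = 38.15 µV.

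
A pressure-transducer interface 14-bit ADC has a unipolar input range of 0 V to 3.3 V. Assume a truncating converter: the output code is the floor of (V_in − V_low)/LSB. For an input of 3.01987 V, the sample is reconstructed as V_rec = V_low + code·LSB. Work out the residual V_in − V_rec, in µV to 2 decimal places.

Step size: 3.3 V ÷ 2^14 = 201.42 µV.
(3.01987 − 0)/0.000201416 = 14993.1970; ⌊·⌋ gives code 14993.
Code 14993 maps back to 0 + 14993×0.000201416 V = 3.0198303 V.
V_in − V_rec = 3.96777e-05 V = 39.68 µV.

39.68 µV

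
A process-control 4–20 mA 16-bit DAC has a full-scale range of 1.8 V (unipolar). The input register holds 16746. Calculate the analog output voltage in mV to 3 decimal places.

459.943 mV

LSB = 1.8 V / 2^16 = 27.47 µV.
V_out = 0 + 16746 × 2.74658e-05 V = 0.459943 V.
= 459.943 mV.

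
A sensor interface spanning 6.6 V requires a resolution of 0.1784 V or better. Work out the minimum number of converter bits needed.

Number of steps required ≥ 6.6 V / 0.1784 V = 37.00.
Need 2^N ≥ 37.00; 2^5 = 32, 2^6 = 64.
Minimum N = 6.

6 bits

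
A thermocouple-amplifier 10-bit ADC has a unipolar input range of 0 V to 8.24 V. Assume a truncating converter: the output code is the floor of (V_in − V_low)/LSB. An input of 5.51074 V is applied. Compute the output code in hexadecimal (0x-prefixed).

code 0x2AC (decimal 684)

Full-scale span = 8.24 V; LSB = 8.24/2^10 = 8.047 mV.
(V_in − V_low)/LSB = (5.51074 − 0) / 0.00804688 = 684.830.
⌊·⌋(684.830) = 684.
In hexadecimal (0x-prefixed): 0x2AC.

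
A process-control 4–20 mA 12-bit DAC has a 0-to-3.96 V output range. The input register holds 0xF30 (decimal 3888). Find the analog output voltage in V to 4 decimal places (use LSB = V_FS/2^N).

LSB = 3.96 V / 2^12 = 0.967 mV.
Code 0xF30 = 3888 decimal.
V_out = 0 + 3888 × 0.000966797 V = 3.75891 V.

3.7589 V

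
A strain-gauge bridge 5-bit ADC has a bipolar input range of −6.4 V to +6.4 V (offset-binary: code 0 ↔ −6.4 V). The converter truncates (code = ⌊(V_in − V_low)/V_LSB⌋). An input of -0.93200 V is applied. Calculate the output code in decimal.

code 13

With 32 levels over 12.8 V, one step is 400.000 mV.
Input sits at 13.670 steps above V_low.
⌊·⌋(13.670) = 13.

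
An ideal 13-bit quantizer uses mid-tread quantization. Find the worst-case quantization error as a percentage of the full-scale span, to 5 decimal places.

0.00610 %

Rounding → worst-case error = ½ LSB = V_FS/2^14, so 100/16384 = 0.00610352 % of full scale.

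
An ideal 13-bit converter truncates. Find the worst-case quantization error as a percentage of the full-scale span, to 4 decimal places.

Truncating → worst-case error = 1 LSB = V_FS/2^13, so 100/8192 = 0.012207 % of full scale.

0.0122 %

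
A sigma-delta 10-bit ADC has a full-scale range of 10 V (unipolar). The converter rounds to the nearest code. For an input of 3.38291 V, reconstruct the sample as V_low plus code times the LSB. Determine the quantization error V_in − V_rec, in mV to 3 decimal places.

4.004 mV

LSB = 10/2^10 = 9.766 mV.
(V_in − V_low)/LSB = (3.38291 − 0)/0.00976562 = 346.4100 → code 346 (round).
Code 346 maps back to 0 + 346×0.00976562 V = 3.3789062 V.
Difference: 0.00400375 V → 4.004 mV.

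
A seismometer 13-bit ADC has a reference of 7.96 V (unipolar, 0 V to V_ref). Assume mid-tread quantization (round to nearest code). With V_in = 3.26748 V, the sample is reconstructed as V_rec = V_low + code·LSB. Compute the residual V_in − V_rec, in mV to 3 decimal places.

-0.279 mV

LSB = 7.96/2^13 = 0.972 mV.
Scaled input = 3362.7131 LSBs, so code = 3363.
Reconstructed: 3.2677588 V.
Difference: -0.000278789 V → -0.279 mV.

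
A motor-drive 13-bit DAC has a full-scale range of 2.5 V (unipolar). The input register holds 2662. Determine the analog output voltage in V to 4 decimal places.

LSB = 2.5 V / 2^13 = 305.18 µV.
V_out = 0 + 2662 × 0.000305176 V = 0.812378 V.

0.8124 V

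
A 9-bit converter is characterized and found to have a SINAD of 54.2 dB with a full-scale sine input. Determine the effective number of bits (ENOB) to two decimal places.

8.71 bits

ENOB = (SINAD − 1.76) / 6.02 = (54.2 − 1.76)/6.02 = 8.711.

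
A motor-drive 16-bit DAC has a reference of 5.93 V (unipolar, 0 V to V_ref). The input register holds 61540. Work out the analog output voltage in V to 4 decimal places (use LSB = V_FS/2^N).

LSB = 5.93 V / 2^16 = 90.48 µV.
V_out = 0 + 61540 × 9.04846e-05 V = 5.56842 V.

5.5684 V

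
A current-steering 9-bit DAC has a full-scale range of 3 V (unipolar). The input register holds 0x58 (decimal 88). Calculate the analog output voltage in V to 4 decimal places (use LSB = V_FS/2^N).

LSB = 3 V / 2^9 = 5.859 mV.
Code 0x58 = 88 decimal.
V_out = 0 + 88 × 0.00585938 V = 0.515625 V.

0.5156 V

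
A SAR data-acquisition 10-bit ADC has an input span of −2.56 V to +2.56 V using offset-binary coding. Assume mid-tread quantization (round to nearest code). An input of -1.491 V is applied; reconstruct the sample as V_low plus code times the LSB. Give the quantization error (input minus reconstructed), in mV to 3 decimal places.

One LSB is 5.12 V / 1024 = 5.000 mV.
Scaled input = 213.8000 LSBs, so code = 214.
V_rec = (−2.56) + 214·0.005 = -1.49 V.
Error = -1.491 − (−1.49) = -0.001 V = -1.000 mV.

-1.000 mV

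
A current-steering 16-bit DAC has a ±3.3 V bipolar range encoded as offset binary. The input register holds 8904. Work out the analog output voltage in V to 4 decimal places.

-2.4033 V

LSB = 6.6 V / 2^16 = 100.71 µV.
V_out = (−3.3) + 8904 × 0.000100708 V = -2.4033 V.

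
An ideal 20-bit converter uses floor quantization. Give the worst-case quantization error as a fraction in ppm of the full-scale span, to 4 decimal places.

Truncating → worst-case error = 1 LSB = V_FS/2^20, so 1e+06/1048576 = 0.953674 ppm of full scale.

0.9537 ppm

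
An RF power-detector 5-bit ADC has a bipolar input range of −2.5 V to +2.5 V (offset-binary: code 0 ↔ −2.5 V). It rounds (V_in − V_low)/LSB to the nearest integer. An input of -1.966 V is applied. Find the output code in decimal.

code 3

With 32 levels over 5 V, one step is 156.250 mV.
(V_in − V_low)/LSB = (-1.966 − (−2.5)) / 0.15625 = 3.418.
So the output code is 3.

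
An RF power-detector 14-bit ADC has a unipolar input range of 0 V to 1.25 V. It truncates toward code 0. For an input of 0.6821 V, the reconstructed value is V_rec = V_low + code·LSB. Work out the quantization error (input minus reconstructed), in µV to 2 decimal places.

32.13 µV

One LSB is 1.25 V / 16384 = 76.29 µV.
(0.6821 − 0)/7.62939e-05 = 8940.4211; ⌊·⌋ gives code 8940.
V_rec = 0 + 8940·7.62939e-05 = 0.68206787 V.
Error = 0.6821 − 0.68206787 = 3.21289e-05 V = 32.13 µV.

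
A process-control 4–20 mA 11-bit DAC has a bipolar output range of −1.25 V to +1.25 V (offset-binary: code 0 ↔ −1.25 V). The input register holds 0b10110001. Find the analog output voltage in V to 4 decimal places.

-1.0339 V

LSB = 2.5 V / 2^11 = 1.221 mV.
Code 0b10110001 = 177 decimal.
V_out = (−1.25) + 177 × 0.0012207 V = -1.03394 V.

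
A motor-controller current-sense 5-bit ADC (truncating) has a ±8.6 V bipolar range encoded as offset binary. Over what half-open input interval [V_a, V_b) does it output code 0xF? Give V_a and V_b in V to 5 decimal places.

[-0.53750 V, 0.00000 V)

LSB = 17.2/2^5 = 0.5375 V.
Code 0xF = 15 decimal.
V_a = V_low + 15·LSB = -0.5375 V; V_b = V_low + 16·LSB = 0 V.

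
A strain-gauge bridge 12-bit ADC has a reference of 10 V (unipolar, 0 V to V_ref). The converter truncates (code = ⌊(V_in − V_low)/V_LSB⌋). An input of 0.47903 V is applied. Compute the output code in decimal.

Full-scale span = 10 V; LSB = 10/2^12 = 2.441 mV.
Input sits at 196.211 steps above V_low.
So the output code is 196.

code 196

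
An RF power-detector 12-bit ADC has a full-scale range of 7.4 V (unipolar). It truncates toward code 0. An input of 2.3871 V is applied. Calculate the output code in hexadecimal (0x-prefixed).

LSB = 7.4 V / 4096 = 1.807 mV.
(V_in − V_low)/LSB = (2.3871 − 0) / 0.00180664 = 1321.292.
⌊·⌋(1321.292) = 1321.
In hexadecimal (0x-prefixed): 0x529.

code 0x529 (decimal 1321)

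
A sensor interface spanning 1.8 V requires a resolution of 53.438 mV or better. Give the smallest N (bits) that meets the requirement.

6 bits

Number of steps required ≥ 1.8 V / 53.438 mV = 33.68.
Need 2^N ≥ 33.68; 2^5 = 32, 2^6 = 64.
Minimum N = 6.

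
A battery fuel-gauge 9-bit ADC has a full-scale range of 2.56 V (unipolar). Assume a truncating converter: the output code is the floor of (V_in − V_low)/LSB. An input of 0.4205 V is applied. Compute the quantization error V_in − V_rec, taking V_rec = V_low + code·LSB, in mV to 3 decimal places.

Step size: 2.56 V ÷ 2^9 = 5.000 mV.
Scaled input = 84.1000 LSBs, so code = 84.
V_rec = 0 + 84·0.005 = 0.42 V.
V_in − V_rec = 0.0005 V = 0.500 mV.

0.500 mV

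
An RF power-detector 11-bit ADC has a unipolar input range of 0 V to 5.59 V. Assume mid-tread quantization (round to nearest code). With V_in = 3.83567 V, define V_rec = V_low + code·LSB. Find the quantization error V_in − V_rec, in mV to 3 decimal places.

One LSB is 5.59 V / 2048 = 2.729 mV.
(3.83567 − 0)/0.00272949 = 1405.2687; round gives code 1405.
V_rec = 0 + 1405·0.00272949 = 3.8349365 V.
V_in − V_rec = 0.000733477 V = 0.733 mV.

0.733 mV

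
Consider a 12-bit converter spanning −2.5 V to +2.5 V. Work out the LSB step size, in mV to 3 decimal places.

Full-scale span = 5 V.
LSB = 5 / 2^12 = 5 / 4096 = 0.0012207 V = 1.221 mV.

1.221 mV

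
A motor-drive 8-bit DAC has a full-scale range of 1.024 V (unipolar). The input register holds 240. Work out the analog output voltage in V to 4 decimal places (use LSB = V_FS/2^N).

0.9600 V

LSB = 1.024 V / 2^8 = 4.000 mV.
V_out = 0 + 240 × 0.004 V = 0.96 V.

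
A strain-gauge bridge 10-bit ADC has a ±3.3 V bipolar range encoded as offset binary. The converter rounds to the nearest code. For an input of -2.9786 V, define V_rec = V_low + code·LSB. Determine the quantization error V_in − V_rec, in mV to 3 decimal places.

-0.866 mV

Step size: 6.6 V ÷ 2^10 = 6.445 mV.
Scaled input = 49.8657 LSBs, so code = 50.
V_rec = (−3.3) + 50·0.00644531 = -2.9777344 V.
Error = -2.9786 − (−2.9777344) = -0.000865625 V = -0.866 mV.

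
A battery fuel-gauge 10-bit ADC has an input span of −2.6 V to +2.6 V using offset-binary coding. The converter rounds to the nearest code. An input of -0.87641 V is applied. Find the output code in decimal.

LSB = 5.2 V / 1024 = 5.078 mV.
Input sits at 339.415 steps above V_low.
Round → code 339.

code 339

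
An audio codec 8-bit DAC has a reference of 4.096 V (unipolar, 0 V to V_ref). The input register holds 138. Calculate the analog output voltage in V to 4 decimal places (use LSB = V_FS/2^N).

2.2080 V

LSB = 4.096 V / 2^8 = 16.000 mV.
V_out = 0 + 138 × 0.016 V = 2.208 V.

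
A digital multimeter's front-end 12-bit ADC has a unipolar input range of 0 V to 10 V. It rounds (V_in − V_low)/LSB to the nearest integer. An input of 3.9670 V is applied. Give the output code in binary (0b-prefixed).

code 0b11001011001 (decimal 1625)

LSB = 10 V / 4096 = 2.441 mV.
(V_in − V_low)/LSB = (3.9670 − 0) / 0.00244141 = 1624.883.
round(1624.883) = 1625.
In binary (0b-prefixed): 0b11001011001.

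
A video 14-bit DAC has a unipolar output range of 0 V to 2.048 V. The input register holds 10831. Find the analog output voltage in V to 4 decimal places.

LSB = 2.048 V / 2^14 = 125.00 µV.
V_out = 0 + 10831 × 0.000125 V = 1.35387 V.

1.3539 V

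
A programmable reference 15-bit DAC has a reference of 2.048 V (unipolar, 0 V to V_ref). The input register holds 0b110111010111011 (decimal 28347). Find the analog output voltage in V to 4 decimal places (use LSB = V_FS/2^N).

1.7717 V

LSB = 2.048 V / 2^15 = 62.50 µV.
Code 0b110111010111011 = 28347 decimal.
V_out = 0 + 28347 × 6.25e-05 V = 1.77169 V.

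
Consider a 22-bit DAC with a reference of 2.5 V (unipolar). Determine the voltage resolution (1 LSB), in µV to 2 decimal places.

0.60 µV

Full-scale span = 2.5 V.
LSB = 2.5 / 2^22 = 2.5 / 4194304 = 5.96046e-07 V = 0.60 µV.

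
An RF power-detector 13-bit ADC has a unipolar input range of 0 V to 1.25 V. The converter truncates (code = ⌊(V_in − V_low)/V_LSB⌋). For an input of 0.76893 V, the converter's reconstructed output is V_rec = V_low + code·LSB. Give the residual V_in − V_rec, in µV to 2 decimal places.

LSB = 1.25/2^13 = 152.59 µV.
Scaled input = 5039.2596 LSBs, so code = 5039.
Reconstructed: 0.76889038 V.
Error = 0.76893 − 0.76889038 = 3.96191e-05 V = 39.62 µV.

39.62 µV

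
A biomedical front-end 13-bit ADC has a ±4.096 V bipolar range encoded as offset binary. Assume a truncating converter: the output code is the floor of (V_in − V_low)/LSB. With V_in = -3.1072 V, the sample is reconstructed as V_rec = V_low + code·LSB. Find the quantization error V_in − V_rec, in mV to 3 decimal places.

0.800 mV

One LSB is 8.192 V / 8192 = 1.000 mV.
Scaled input = 988.8000 LSBs, so code = 988.
Reconstructed: -3.108 V.
V_in − V_rec = 0.0008 V = 0.800 mV.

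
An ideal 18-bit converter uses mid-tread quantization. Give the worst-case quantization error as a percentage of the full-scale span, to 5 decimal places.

0.00019 %

Rounding → worst-case error = ½ LSB = V_FS/2^19, so 100/524288 = 0.000190735 % of full scale.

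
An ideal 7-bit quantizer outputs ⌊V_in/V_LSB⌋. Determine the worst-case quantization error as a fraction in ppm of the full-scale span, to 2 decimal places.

7812.50 ppm

Truncating → worst-case error = 1 LSB = V_FS/2^7, so 1e+06/128 = 7812.5 ppm of full scale.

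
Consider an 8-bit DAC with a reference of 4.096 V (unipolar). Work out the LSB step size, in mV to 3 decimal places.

Full-scale span = 4.096 V.
LSB = 4.096 / 2^8 = 4.096 / 256 = 0.016 V = 16.000 mV.

16.000 mV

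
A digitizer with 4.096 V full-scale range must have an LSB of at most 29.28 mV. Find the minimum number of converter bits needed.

Number of steps required ≥ 4.096 V / 29.28 mV = 139.89.
Need 2^N ≥ 139.89; 2^7 = 128, 2^8 = 256.
Minimum N = 8.

8 bits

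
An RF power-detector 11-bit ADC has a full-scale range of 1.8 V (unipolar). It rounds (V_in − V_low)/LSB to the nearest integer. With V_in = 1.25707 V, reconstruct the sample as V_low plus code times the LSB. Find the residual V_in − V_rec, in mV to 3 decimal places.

One LSB is 1.8 V / 2048 = 0.879 mV.
(V_in − V_low)/LSB = (1.25707 − 0)/0.000878906 = 1430.2663 → code 1430 (round).
Code 1430 maps back to 0 + 1430×0.000878906 V = 1.2568359 V.
Error = 1.25707 − 1.2568359 = 0.000234063 V = 0.234 mV.

0.234 mV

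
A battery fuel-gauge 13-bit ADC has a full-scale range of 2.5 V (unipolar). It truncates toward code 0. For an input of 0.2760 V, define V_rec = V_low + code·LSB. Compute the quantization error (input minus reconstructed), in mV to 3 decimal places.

LSB = 2.5/2^13 = 305.18 µV.
(V_in − V_low)/LSB = (0.2760 − 0)/0.000305176 = 904.3968 → code 904 (floor).
Reconstructed: 0.27587891 V.
Difference: 0.000121094 V → 0.121 mV.

0.121 mV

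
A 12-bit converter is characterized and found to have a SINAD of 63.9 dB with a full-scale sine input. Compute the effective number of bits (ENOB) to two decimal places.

10.32 bits

ENOB = (SINAD − 1.76) / 6.02 = (63.9 − 1.76)/6.02 = 10.322.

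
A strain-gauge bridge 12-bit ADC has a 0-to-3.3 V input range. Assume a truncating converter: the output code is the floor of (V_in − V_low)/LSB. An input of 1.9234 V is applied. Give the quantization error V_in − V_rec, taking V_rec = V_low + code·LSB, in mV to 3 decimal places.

0.280 mV

LSB = 3.3/2^12 = 0.806 mV.
Scaled input = 2387.3474 LSBs, so code = 2387.
Reconstructed: 1.9231201 V.
Difference: 0.000279883 V → 0.280 mV.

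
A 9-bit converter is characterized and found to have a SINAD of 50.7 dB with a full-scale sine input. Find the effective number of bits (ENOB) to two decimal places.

8.13 bits

ENOB = (SINAD − 1.76) / 6.02 = (50.7 − 1.76)/6.02 = 8.130.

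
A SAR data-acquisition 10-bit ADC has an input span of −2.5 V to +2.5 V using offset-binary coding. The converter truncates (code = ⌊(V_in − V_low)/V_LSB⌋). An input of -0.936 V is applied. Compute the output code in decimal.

With 1024 levels over 5 V, one step is 4.883 mV.
(V_in − V_low)/LSB = (-0.936 − (−2.5)) / 0.00488281 = 320.307.
Floor → code 320.

code 320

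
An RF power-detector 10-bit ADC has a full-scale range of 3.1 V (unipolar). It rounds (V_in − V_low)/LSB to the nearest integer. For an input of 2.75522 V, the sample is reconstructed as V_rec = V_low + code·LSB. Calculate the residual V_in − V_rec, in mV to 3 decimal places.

One LSB is 3.1 V / 1024 = 3.027 mV.
(V_in − V_low)/LSB = (2.75522 − 0)/0.00302734 = 910.1114 → code 910 (round).
V_rec = 0 + 910·0.00302734 = 2.7548828 V.
Difference: 0.000337187 V → 0.337 mV.

0.337 mV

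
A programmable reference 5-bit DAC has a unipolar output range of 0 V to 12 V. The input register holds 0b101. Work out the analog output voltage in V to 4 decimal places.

1.8750 V

LSB = 12 V / 2^5 = 375.000 mV.
Code 0b101 = 5 decimal.
V_out = 0 + 5 × 0.375 V = 1.875 V.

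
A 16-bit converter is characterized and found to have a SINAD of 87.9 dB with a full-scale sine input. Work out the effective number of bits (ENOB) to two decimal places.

14.31 bits

ENOB = (SINAD − 1.76) / 6.02 = (87.9 − 1.76)/6.02 = 14.309.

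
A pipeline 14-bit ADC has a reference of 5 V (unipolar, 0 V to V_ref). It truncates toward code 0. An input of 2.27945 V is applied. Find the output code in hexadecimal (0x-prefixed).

With 16384 levels over 5 V, one step is 305.18 µV.
Input sits at 7469.302 steps above V_low.
⌊·⌋(7469.302) = 7469.
In hexadecimal (0x-prefixed): 0x1D2D.

code 0x1D2D (decimal 7469)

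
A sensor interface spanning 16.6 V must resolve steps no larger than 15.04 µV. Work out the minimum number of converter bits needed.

Number of steps required ≥ 16.6 V / 15.04 µV = 1103723.40.
Need 2^N ≥ 1103723.40; 2^20 = 1048576, 2^21 = 2097152.
Minimum N = 21.

21 bits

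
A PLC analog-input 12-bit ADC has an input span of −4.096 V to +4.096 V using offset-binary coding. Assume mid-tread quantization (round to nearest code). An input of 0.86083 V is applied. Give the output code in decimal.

code 2478

With 4096 levels over 8.192 V, one step is 2.000 mV.
(V_in − V_low)/LSB = (0.86083 − (−4.096)) / 0.002 = 2478.415.
Round → code 2478.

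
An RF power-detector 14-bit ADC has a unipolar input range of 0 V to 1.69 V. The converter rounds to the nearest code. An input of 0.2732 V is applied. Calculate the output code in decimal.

Full-scale span = 1.69 V; LSB = 1.69/2^14 = 103.15 µV.
(V_in − V_low)/LSB = (0.2732 − 0) / 0.000103149 = 2648.585.
round(2648.585) = 2649.

code 2649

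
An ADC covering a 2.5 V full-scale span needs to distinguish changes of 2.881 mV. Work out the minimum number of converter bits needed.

Number of steps required ≥ 2.5 V / 2.881 mV = 867.75.
Need 2^N ≥ 867.75; 2^9 = 512, 2^10 = 1024.
Minimum N = 10.

10 bits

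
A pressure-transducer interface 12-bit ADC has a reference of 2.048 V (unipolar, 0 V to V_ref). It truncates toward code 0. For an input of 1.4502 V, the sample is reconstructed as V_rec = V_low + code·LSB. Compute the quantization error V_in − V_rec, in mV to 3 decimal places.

0.200 mV

One LSB is 2.048 V / 4096 = 0.500 mV.
(1.4502 − 0)/0.0005 = 2900.4000; ⌊·⌋ gives code 2900.
Code 2900 maps back to 0 + 2900×0.0005 V = 1.45 V.
Error = 1.4502 − 1.45 = 0.0002 V = 0.200 mV.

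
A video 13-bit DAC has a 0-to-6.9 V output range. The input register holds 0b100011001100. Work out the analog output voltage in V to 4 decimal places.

1.8968 V

LSB = 6.9 V / 2^13 = 0.842 mV.
Code 0b100011001100 = 2252 decimal.
V_out = 0 + 2252 × 0.000842285 V = 1.89683 V.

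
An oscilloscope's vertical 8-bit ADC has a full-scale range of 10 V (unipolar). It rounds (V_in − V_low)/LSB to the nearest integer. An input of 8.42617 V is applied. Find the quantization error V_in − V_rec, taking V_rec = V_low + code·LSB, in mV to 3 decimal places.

-11.330 mV

LSB = 10/2^8 = 39.062 mV.
Scaled input = 215.7100 LSBs, so code = 216.
Code 216 maps back to 0 + 216×0.0390625 V = 8.4375 V.
V_in − V_rec = -0.01133 V = -11.330 mV.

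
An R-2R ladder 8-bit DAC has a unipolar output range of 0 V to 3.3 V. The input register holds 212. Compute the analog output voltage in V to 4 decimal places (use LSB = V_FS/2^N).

LSB = 3.3 V / 2^8 = 12.891 mV.
V_out = 0 + 212 × 0.0128906 V = 2.73281 V.

2.7328 V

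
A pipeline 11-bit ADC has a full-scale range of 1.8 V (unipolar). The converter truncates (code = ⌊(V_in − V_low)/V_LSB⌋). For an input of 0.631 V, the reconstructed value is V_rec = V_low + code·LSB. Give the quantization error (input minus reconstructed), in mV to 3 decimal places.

LSB = 1.8/2^11 = 0.879 mV.
(V_in − V_low)/LSB = (0.631 − 0)/0.000878906 = 717.9378 → code 717 (floor).
Code 717 maps back to 0 + 717×0.000878906 V = 0.63017578 V.
Difference: 0.000824219 V → 0.824 mV.

0.824 mV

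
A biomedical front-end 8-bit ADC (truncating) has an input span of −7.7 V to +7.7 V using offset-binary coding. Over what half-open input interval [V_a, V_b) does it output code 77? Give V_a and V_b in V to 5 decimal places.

LSB = 15.4/2^8 = 60.156 mV.
V_a = V_low + 77·LSB = -3.06797 V; V_b = V_low + 78·LSB = -3.00781 V.

[-3.06797 V, -3.00781 V)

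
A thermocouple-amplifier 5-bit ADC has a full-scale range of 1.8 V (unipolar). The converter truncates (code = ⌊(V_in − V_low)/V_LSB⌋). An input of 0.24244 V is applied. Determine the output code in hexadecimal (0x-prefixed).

code 0x4 (decimal 4)

With 32 levels over 1.8 V, one step is 56.250 mV.
Input sits at 4.310 steps above V_low.
Floor → code 4.
In hexadecimal (0x-prefixed): 0x4.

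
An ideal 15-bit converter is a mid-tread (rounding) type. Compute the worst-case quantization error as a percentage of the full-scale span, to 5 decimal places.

Rounding → worst-case error = ½ LSB = V_FS/2^16, so 100/65536 = 0.00152588 % of full scale.

0.00153 %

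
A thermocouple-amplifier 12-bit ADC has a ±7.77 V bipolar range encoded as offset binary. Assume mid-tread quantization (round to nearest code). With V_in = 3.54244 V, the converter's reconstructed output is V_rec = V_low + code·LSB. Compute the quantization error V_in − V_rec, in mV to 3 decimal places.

Step size: 15.54 V ÷ 2^12 = 3.794 mV.
(V_in − V_low)/LSB = (3.54244 − (−7.77))/0.00379395 = 2981.7088 → code 2982 (round).
Code 2982 maps back to (−7.77) + 2982×0.00379395 V = 3.5435449 V.
Error = 3.54244 − 3.5435449 = -0.00110492 V = -1.105 mV.

-1.105 mV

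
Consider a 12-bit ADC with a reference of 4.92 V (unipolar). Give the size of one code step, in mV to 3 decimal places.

Full-scale span = 4.92 V.
LSB = 4.92 / 2^12 = 4.92 / 4096 = 0.00120117 V = 1.201 mV.

1.201 mV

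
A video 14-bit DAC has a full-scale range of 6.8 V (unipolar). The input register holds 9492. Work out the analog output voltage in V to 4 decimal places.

LSB = 6.8 V / 2^14 = 415.04 µV.
V_out = 0 + 9492 × 0.000415039 V = 3.93955 V.

3.9396 V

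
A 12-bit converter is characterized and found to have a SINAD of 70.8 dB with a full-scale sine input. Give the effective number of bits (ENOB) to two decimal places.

11.47 bits

ENOB = (SINAD − 1.76) / 6.02 = (70.8 − 1.76)/6.02 = 11.468.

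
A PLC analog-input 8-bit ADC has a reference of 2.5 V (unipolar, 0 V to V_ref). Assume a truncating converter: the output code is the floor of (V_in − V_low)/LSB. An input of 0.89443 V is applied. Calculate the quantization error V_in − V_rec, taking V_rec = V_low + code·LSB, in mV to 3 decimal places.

5.758 mV

LSB = 2.5/2^8 = 9.766 mV.
(0.89443 − 0)/0.00976562 = 91.5896; ⌊·⌋ gives code 91.
Reconstructed: 0.88867188 V.
Difference: 0.00575813 V → 5.758 mV.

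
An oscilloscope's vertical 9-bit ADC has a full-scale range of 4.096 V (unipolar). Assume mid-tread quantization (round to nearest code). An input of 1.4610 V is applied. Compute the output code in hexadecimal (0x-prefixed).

With 512 levels over 4.096 V, one step is 8.000 mV.
(1.4610 − 0) / 0.008 = 182.625 LSBs.
So the output code is 183.
In hexadecimal (0x-prefixed): 0xB7.

code 0xB7 (decimal 183)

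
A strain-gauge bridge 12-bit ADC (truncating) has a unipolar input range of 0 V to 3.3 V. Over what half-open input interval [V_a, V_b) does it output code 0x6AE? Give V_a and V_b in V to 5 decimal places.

[1.37769 V, 1.37849 V)

LSB = 3.3/2^12 = 0.806 mV.
Code 0x6AE = 1710 decimal.
V_a = V_low + 1710·LSB = 1.37769 V; V_b = V_low + 1711·LSB = 1.37849 V.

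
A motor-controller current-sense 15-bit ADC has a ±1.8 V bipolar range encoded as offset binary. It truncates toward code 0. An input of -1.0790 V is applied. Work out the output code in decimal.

Full-scale span = 3.6 V; LSB = 3.6/2^15 = 109.86 µV.
(-1.0790 − (−1.8)) / 0.000109863 = 6562.702 LSBs.
⌊·⌋(6562.702) = 6562.

code 6562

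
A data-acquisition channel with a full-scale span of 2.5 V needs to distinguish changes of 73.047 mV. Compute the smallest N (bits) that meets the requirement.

Number of steps required ≥ 2.5 V / 73.047 mV = 34.22.
Need 2^N ≥ 34.22; 2^5 = 32, 2^6 = 64.
Minimum N = 6.

6 bits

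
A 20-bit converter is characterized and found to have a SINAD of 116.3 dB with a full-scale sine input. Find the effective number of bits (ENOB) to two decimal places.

19.03 bits

ENOB = (SINAD − 1.76) / 6.02 = (116.3 − 1.76)/6.02 = 19.027.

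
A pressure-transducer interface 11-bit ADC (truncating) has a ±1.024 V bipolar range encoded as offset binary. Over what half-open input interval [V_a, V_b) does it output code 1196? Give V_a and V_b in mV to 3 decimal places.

LSB = 2.048/2^11 = 1.000 mV.
V_a = V_low + 1196·LSB = 0.172 V; V_b = V_low + 1197·LSB = 0.173 V.

[172.000 mV, 173.000 mV)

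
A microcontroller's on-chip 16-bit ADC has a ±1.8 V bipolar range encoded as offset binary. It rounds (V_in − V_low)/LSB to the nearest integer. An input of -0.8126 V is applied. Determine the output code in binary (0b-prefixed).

code 0b100011000110111 (decimal 17975)

LSB = 3.6 V / 65536 = 54.93 µV.
Input sits at 17975.068 steps above V_low.
round(17975.068) = 17975.
In binary (0b-prefixed): 0b100011000110111.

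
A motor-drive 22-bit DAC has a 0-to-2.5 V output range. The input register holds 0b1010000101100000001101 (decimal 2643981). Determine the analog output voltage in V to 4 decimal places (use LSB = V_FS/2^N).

1.5759 V

LSB = 2.5 V / 2^22 = 0.60 µV.
Code 0b1010000101100000001101 = 2643981 decimal.
V_out = 0 + 2643981 × 5.96046e-07 V = 1.57594 V.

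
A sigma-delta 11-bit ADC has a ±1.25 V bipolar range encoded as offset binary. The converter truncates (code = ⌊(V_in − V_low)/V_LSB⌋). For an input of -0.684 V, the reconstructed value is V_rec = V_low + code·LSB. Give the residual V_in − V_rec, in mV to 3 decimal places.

0.814 mV

LSB = 2.5/2^11 = 1.221 mV.
Scaled input = 463.6672 LSBs, so code = 463.
Code 463 maps back to (−1.25) + 463×0.0012207 V = -0.68481445 V.
V_in − V_rec = 0.000814453 V = 0.814 mV.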